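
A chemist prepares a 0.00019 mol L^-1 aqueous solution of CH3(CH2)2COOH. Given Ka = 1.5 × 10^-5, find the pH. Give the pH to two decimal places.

pH = 4.33

CH3(CH2)2COOH ⇌ CH3(CH2)2COO- + H+
Ka = x²/(0.00019 − x) = 1.5 × 10^-5
Here C₀/Ka ≈ 12.7, so the small-x approximation fails. Use the quadratic:
x = (−Ka + √(Ka² + 4·Ka·C₀))/2 = 4.64 × 10^-5 M
pH = −log[H+] = −log(4.64 × 10^-5) = 4.33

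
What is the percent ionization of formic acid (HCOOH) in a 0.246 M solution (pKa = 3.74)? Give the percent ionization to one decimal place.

2.7%

HCOOH ⇌ HCOO- + H+; let x = [H+] at equilibrium.
Ka = 10^(−3.74) = 1.82 × 10^-4
x ≈ √(Ka·C₀) = √(1.82 × 10^-4 × 0.246) = 6.69 × 10^-3 M
% ionization = x/C₀ × 100% = 6.69 × 10^-3/0.246 × 100% = 2.7%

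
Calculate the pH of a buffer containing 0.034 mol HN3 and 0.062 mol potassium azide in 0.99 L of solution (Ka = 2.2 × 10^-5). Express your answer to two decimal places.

pH = 4.92

pKa = −log(2.2 × 10^-5) = 4.658
pH = pKa + log([A⁻]/[HA]) = 4.658 + log(0.062/0.034)
pH = 4.658 + (+0.261) = 4.92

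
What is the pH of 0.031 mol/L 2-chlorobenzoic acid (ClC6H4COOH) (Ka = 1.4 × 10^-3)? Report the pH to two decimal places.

pH = 2.23

ClC6H4COOH ⇌ ClC6H4COO- + H+
Ka = [H+]²/(0.031 − [H+]) = 1.4 × 10^-3
The 5% rule fails; solving [H+]² + Ka·[H+] − Ka·C₀ = 0 exactly:
[H+] = [−0.0014 + √(0.0014² + 0.000174)]/2 = 5.92 × 10^-3 M
pH = −log[H+] = −log(5.92 × 10^-3) = 2.23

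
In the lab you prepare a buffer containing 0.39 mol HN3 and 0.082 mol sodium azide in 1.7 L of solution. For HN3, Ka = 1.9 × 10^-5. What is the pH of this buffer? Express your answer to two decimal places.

pH = 4.04

pKa = −log(1.9 × 10^-5) = 4.721
Henderson–Hasselbalch: pH = pKa + log([N3-]/[HN3]) = 4.721 + log(0.082/0.39)
pH = 4.721 + (-0.677) = 4.04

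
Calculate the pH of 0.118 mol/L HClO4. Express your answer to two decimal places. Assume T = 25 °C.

pH = 0.93

HClO4 is a strong acid and dissociates completely, so [H+] = 0.118 M.
pH = -log(0.118) = 0.93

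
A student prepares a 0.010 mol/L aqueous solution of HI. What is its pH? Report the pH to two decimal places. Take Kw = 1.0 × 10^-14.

pH = 2.00

HI is a strong acid and dissociates completely, so [H+] = 0.010 M.
pH = -log(0.01) = 2.00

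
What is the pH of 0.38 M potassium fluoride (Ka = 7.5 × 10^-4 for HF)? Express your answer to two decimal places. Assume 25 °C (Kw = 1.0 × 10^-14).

F- is the conjugate base of the weak acid HF.
Kb = Kw/Ka = 1.0×10^-14 / 7.5 × 10^-4 = 1.33 × 10^-11
Kb = x²/(0.38 − x) = 1.33 × 10^-11
Since Kb ≪ C₀, x ≈ √(Kb·C₀) = 2.25 × 10^-6 M.
pOH = 5.65, so pH = 14.00 − pOH = 8.35

pH = 8.35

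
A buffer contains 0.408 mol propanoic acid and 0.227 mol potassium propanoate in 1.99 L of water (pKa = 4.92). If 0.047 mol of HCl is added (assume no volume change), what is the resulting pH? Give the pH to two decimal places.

pH = 4.52

Added H+ converts CH3CH2COO- to CH3CH2COOH: CH3CH2COOH → 0.455 mol, CH3CH2COO- → 0.18 mol.
Henderson–Hasselbalch with mole ratio 0.18/0.455: pH = 4.92 + (-0.403)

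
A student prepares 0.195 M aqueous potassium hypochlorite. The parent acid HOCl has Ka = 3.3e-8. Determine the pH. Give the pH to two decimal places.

OCl- is the conjugate base of the weak acid HOCl.
Kb = Kw/Ka = 1.0×10^-14 / 3.3 × 10^-8 = 3.03 × 10^-7
From the ICE table, Kb = x²/(0.195 − x) = 3.03 × 10^-7.
Since Kb ≪ C₀, x ≈ √(Kb·C₀) = 2.43 × 10^-4 M.
pOH = 3.61, so pH = 14.00 − pOH = 10.39

pH = 10.39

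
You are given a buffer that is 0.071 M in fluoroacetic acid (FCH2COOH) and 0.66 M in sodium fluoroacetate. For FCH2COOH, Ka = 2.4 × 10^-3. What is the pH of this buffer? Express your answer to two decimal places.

pKa = −log(2.4 × 10^-3) = 2.620
pH = pKa + log([A⁻]/[HA]) = 2.620 + log(0.66/0.071)
pH = 2.620 + (+0.968) = 3.59

pH = 3.59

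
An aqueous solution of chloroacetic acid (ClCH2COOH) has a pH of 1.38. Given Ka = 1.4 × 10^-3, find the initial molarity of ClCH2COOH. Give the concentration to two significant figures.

[H+] = 10^(-1.38) = 4.17 × 10^-2 M = x
Ka = x²/(C₀ − x) ⇒ C₀ = x + x²/Ka
C₀ = 4.17 × 10^-2 + (4.17 × 10^-2)²/(1.4 × 10^-3) = 1.28 M

C₀ = 1.3 M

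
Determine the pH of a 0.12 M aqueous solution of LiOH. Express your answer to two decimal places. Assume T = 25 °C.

LiOH is a strong base; [OH-] = 0.12 M.
pOH = -log(0.12) = 0.92
pH = 14.00 - 0.92 = 13.08

pH = 13.08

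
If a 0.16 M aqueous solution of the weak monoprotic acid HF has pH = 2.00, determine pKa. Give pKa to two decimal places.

pKa = 3.18

[H+] = 10^(-2.00) = 1.00 × 10^-2 M
At equilibrium [HA] = 0.16 − 1.00 × 10^-2 = 1.50 × 10^-1 M
Ka = [H+][A-]/[HA] = (1.00 × 10^-2)² / 1.50 × 10^-1 = 6.67 × 10^-4
pKa = -log(6.67 × 10^-4) = 3.18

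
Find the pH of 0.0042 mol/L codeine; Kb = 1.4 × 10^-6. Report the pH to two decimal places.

pH = 9.88

C18H21NO3 + H2O ⇌ C18H22NO3+ + OH-
Let x = [OH-] at equilibrium. Kb = x²/(0.0042 − x).
Neglecting x in the denominator: x = √(1.4 × 10^-6 × 0.0042) = 7.67 × 10^-5 M
pOH = 4.12, so pH = 14.00 − pOH = 9.88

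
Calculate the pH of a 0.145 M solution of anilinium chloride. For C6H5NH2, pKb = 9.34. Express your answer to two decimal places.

C6H5NH3+ is the conjugate acid of the weak base C6H5NH2.
Kb = 10^(−9.34) = 4.57 × 10^-10
Ka = Kw/Kb = 1.0×10^-14 / 4.57 × 10^-10 = 2.19 × 10^-5
From the ICE table, Ka = [H+]²/(0.145 − [H+]) = 2.19 × 10^-5.
Since Ka ≪ C₀, [H+] ≈ √(Ka·C₀) = 1.78 × 10^-3 M.
Check: 1.2% ionized — well under 5%, approximation valid.
pH = −log[H+] = −log(1.78 × 10^-3) = 2.75

pH = 2.75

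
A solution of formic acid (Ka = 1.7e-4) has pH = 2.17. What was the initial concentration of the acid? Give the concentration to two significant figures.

[H+] = 10^(-2.17) = 6.76 × 10^-3 M = x
Ka = x²/(C₀ − x) ⇒ C₀ = x + x²/Ka
C₀ = 6.76 × 10^-3 + (6.76 × 10^-3)²/(1.7 × 10^-4) = 2.76 × 10^-1 M

C₀ = 2.8 × 10^-1 M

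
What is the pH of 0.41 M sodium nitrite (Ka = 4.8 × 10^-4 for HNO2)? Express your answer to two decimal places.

pH = 8.47

NO2- is the conjugate base of the weak acid HNO2.
Kb = Kw/Ka = 1.0×10^-14 / 4.8 × 10^-4 = 2.08 × 10^-11
From the ICE table, Kb = [OH-]²/(0.41 − [OH-]) = 2.08 × 10^-11.
Since Kb ≪ C₀, [OH-] ≈ √(Kb·C₀) = 2.92 × 10^-6 M.
([OH-]/C₀ = 0.00071% < 5%, so the approximation holds.)
pOH = −log(2.92 × 10^-6) = 5.53; pH = 14.00 − 5.53 = 8.47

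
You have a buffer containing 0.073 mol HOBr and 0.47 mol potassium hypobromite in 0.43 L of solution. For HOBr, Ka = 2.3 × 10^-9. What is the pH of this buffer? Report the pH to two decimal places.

pH = 9.45

pKa = −log(2.3 × 10^-9) = 8.638
Using pH = pKa + log([base]/[acid]) with [base]/[acid] = 0.47/0.073:
pH = 8.638 + (+0.809) = 9.45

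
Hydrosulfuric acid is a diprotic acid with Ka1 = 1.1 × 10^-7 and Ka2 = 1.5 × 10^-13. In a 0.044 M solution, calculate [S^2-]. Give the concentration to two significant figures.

First ionization gives [H+] ≈ [HS-] = 6.96 × 10^-5 M.
Second step: Ka2 = [H+][S^2-]/[HS-] ≈ [S^2-] (since [H+] ≈ [HS-]).
So [S^2-] ≈ Ka2.

1.5 × 10^-13 M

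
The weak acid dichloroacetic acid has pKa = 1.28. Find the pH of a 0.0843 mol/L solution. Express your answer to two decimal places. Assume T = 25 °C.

Cl2CHCOOH ⇌ Cl2CHCOO- + H+
Ka = 10^(−1.28) = 5.25 × 10^-2
From the ICE table, Ka = x²/(0.0843 − x) = 5.25 × 10^-2.
x is not negligible relative to C₀; solve x² + 0.0525·x − 0.00443 = 0.
x = (−Ka + √(Ka² + 4·Ka·C₀))/2 = 4.53 × 10^-2 M
pH = −log[H+] = −log(4.53 × 10^-2) = 1.34

pH = 1.34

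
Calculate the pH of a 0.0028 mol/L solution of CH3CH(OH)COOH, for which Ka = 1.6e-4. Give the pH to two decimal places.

CH3CH(OH)COOH ⇌ CH3CH(OH)COO- + H+
Ka = [H+]²/(0.0028 − [H+]) = 1.6 × 10^-4
Here C₀/Ka ≈ 17.5, so the small-[H+] approximation fails. Use the quadratic:
[H+] = (−Ka + √(Ka² + 4·Ka·C₀))/2 = 5.94 × 10^-4 M
pH = −log[H+] = −log(5.94 × 10^-4) = 3.23

pH = 3.23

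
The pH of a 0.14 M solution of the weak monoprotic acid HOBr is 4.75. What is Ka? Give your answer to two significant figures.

[H+] = 10^(-4.75) = 1.78 × 10^-5 M
At equilibrium [HA] = 0.14 − 1.78 × 10^-5 = 1.40 × 10^-1 M
Ka = [H+][A-]/[HA] = (1.78 × 10^-5)² / 1.40 × 10^-1 = 2.3 × 10^-9

Ka = 2.3 × 10^-9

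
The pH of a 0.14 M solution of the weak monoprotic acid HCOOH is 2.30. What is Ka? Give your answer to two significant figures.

Ka = 1.9 × 10^-4

[H+] = 10^(-2.30) = 5.01 × 10^-3 M
At equilibrium [HA] = 0.14 − 5.01 × 10^-3 = 1.35 × 10^-1 M
Ka = [H+][A-]/[HA] = (5.01 × 10^-3)² / 1.35 × 10^-1 = 1.9 × 10^-4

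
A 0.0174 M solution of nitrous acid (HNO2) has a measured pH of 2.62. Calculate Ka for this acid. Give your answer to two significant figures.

Ka = 3.8 × 10^-4

[H+] = 10^(-2.62) = 2.40 × 10^-3 M
At equilibrium [HA] = 0.0174 − 2.40 × 10^-3 = 1.50 × 10^-2 M
Ka = [H+][A-]/[HA] = (2.40 × 10^-3)² / 1.50 × 10^-2 = 3.8 × 10^-4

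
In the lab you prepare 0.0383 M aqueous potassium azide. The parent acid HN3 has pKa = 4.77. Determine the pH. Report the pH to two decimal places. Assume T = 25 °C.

pH = 8.68

N3- is the conjugate base of the weak acid HN3.
Ka = 10^(−4.77) = 1.70 × 10^-5
Kb = Kw/Ka = 1.0×10^-14 / 1.70 × 10^-5 = 5.88 × 10^-10
From the ICE table, Kb = [OH-]²/(0.0383 − [OH-]) = 5.88 × 10^-10.
Neglecting [OH-] in the denominator: [OH-] = √(5.88 × 10^-10 × 0.0383) = 4.75 × 10^-6 M
Check: 0.012% ionized — well under 5%, approximation valid.
pOH = −log(4.75 × 10^-6) = 5.32; pH = 14.00 − 5.32 = 8.68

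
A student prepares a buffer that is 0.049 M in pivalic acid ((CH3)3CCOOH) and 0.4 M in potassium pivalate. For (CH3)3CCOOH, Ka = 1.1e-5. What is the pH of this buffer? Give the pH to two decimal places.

pKa = −log(1.1 × 10^-5) = 4.959
Using pH = pKa + log([base]/[acid]) with [base]/[acid] = 0.4/0.049:
pH = 4.959 + (+0.912) = 5.87

pH = 5.87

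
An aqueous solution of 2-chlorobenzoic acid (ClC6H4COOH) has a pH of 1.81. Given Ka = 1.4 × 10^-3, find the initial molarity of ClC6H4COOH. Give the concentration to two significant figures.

[H+] = 10^(-1.81) = 1.55 × 10^-2 M = x
Ka = x²/(C₀ − x) ⇒ C₀ = x + x²/Ka
C₀ = 1.55 × 10^-2 + (1.55 × 10^-2)²/(1.4 × 10^-3) = 1.87 × 10^-1 M

C₀ = 1.9 × 10^-1 M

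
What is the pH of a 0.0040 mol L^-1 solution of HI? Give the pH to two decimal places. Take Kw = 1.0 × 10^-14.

pH = 2.40

HI is a strong acid and dissociates completely, so [H+] = 0.0040 M.
pH = -log(0.004) = 2.40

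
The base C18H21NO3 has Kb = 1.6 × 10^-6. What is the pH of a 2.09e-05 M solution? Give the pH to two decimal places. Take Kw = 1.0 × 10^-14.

C18H21NO3 + H2O ⇌ C18H22NO3+ + OH-
From the ICE table, Kb = [OH-]²/(2.09e-05 − [OH-]) = 1.6 × 10^-6.
Here C₀/Kb ≈ 13.1, so the small-[OH-] approximation fails. Use the quadratic:
[OH-] = (−Kb + √(Kb² + 4·Kb·C₀))/2 = 5.04 × 10^-6 M
pOH = 5.30, so pH = 14.00 − pOH = 8.70

pH = 8.70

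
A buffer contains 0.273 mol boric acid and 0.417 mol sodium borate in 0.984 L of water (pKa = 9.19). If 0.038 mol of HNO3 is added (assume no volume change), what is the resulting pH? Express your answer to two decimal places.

After neutralization: n(B(OH)3) = 0.311 mol, n(B(OH)4-) = 0.379 mol.
Henderson–Hasselbalch with mole ratio 0.379/0.311: pH = 9.19 + (+0.086)

pH = 9.28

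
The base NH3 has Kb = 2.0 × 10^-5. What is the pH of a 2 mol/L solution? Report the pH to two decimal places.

pH = 11.80

NH3 + H2O ⇌ NH4+ + OH-
Kb = [OH-]²/(2 − [OH-]) = 2.0 × 10^-5
Neglecting [OH-] in the denominator: [OH-] = √(2.0 × 10^-5 × 2) = 6.32 × 10^-3 M
([OH-]/C₀ = 0.32% < 5%, so the approximation holds.)
pOH = −log(6.32 × 10^-3) = 2.20; pH = 14.00 − 2.20 = 11.80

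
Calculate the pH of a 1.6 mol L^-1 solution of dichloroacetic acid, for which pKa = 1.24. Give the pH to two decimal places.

pH = 0.56

Cl2CHCOOH ⇌ Cl2CHCOO- + H+
Ka = 10^(−1.24) = 5.75 × 10^-2
Ka = [H+]²/(1.6 − [H+]) = 5.75 × 10^-2
The 5% rule fails; solving [H+]² + Ka·[H+] − Ka·C₀ = 0 exactly:
[H+] = (−Ka + √(Ka² + 4·Ka·C₀))/2 = 2.76 × 10^-1 M
pH = −log(2.76 × 10^-1) = 0.56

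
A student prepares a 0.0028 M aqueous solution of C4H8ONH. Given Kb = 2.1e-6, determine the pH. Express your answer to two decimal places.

pH = 9.88

C4H8ONH + H2O ⇌ C4H8ONH2+ + OH-
From the ICE table, Kb = [OH-]²/(0.0028 − [OH-]) = 2.1 × 10^-6.
Since Kb ≪ C₀, [OH-] ≈ √(Kb·C₀) = 7.67 × 10^-5 M.
pOH = 4.12, so pH = 14.00 − pOH = 9.88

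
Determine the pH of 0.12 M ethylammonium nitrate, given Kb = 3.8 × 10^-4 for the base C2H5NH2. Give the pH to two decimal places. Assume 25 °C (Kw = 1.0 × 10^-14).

pH = 5.75

C2H5NH3+ is the conjugate acid of the weak base C2H5NH2.
Ka = Kw/Kb = 1.0×10^-14 / 3.8 × 10^-4 = 2.63 × 10^-11
Let x = [H+] at equilibrium. Ka = x²/(0.12 − x).
Since Ka ≪ C₀, x ≈ √(Ka·C₀) = 1.78 × 10^-6 M.
(x/C₀ = 0.0015% < 5%, so the approximation holds.)
pH = −log[H+] = −log(1.78 × 10^-6) = 5.75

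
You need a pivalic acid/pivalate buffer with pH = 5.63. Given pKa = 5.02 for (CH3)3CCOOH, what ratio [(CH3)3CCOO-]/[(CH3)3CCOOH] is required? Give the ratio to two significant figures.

pH = pKa + log(r) ⇒ log(r) = 5.63 − 5.02 = +0.61
r = [(CH3)3CCOO-]/[(CH3)3CCOOH] = 10^(+0.61) = 4.07

ratio = 4.1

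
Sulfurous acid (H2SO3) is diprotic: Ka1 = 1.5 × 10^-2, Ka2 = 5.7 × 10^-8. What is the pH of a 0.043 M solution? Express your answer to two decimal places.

pH = 1.72

Ka1 ≫ Ka2, so treat the first dissociation as the only significant source of H+.
Ka1 = x²/(0.043 − x) = 1.5 × 10^-2
Solving the quadratic: x = (−Ka1 + √(Ka1² + 4·Ka1·C₀))/2 = 1.90 × 10^-2 M
pH = −log(1.90 × 10^-2) = 1.72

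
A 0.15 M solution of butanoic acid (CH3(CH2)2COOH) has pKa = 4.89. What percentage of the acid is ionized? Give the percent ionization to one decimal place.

CH3(CH2)2COOH ⇌ CH3(CH2)2COO- + H+; let x = [H+] at equilibrium.
Ka = 10^(−4.89) = 1.29 × 10^-5
x ≈ √(Ka·C₀) = √(1.29 × 10^-5 × 0.15) = 1.39 × 10^-3 M
% ionization = x/C₀ × 100% = 1.39 × 10^-3/0.15 × 100% = 0.9%

0.9%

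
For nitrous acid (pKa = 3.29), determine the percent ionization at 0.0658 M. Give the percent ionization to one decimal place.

8.4%

HNO2 ⇌ NO2- + H+; let x = [H+] at equilibrium.
Ka = 10^(−3.29) = 5.13 × 10^-4
Ka = x²/(C₀ − x); solving the quadratic gives x = 5.56 × 10^-3 M.
Fraction ionized = 5.56 × 10^-3 / 0.0658 = 0.0845 → 8.4%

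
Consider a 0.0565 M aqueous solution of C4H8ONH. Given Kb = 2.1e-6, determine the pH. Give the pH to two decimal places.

C4H8ONH + H2O ⇌ C4H8ONH2+ + OH-
Let x = [OH-] at equilibrium. Kb = x²/(0.0565 − x).
Neglecting x in the denominator: x = √(2.1 × 10^-6 × 0.0565) = 3.44 × 10^-4 M
(x/C₀ = 0.61% < 5%, so the approximation holds.)
pOH = 3.46, so pH = 14.00 − pOH = 10.54

pH = 10.54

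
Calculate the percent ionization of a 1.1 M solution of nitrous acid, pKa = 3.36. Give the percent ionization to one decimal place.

HNO2 ⇌ NO2- + H+; let x = [H+] at equilibrium.
Ka = 10^(−3.36) = 4.37 × 10^-4
x ≈ √(Ka·C₀) = √(4.37 × 10^-4 × 1.1) = 2.19 × 10^-2 M
Fraction ionized = 2.19 × 10^-2 / 1.1 = 0.0199 → 2.0%

2.0%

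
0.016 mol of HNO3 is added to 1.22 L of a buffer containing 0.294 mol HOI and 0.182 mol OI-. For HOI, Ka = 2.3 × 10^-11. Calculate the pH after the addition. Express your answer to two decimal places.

pH = 10.37

After neutralization: n(HOI) = 0.31 mol, n(OI-) = 0.166 mol.
pKa = −log(2.3 × 10^-11) = 10.638
Henderson–Hasselbalch with mole ratio 0.166/0.31: pH = 10.638 + (-0.271)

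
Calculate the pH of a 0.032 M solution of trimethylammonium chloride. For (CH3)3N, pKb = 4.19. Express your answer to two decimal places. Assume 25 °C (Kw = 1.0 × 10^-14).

pH = 5.65

(CH3)3NH+ is the conjugate acid of the weak base (CH3)3N.
Kb = 10^(−4.19) = 6.46 × 10^-5
Ka = Kw/Kb = 1.0×10^-14 / 6.46 × 10^-5 = 1.55 × 10^-10
From the ICE table, Ka = [H+]²/(0.032 − [H+]) = 1.55 × 10^-10.
Neglecting [H+] in the denominator: [H+] = √(1.55 × 10^-10 × 0.032) = 2.23 × 10^-6 M
([H+]/C₀ = 0.007% < 5%, so the approximation holds.)
pH = −log[H+] = −log(2.23 × 10^-6) = 5.65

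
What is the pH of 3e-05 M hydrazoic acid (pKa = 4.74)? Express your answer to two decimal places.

HN3 ⇌ N3- + H+
Ka = 10^(−4.74) = 1.82 × 10^-5
Ka = x²/(3e-05 − x) = 1.82 × 10^-5
x is not negligible relative to C₀; solve x² + 1.82e-05·x − 5.46e-10 = 0.
x = (−Ka + √(Ka² + 4·Ka·C₀))/2 = 1.60 × 10^-5 M
pH = −log(1.60 × 10^-5) = 4.80

pH = 4.80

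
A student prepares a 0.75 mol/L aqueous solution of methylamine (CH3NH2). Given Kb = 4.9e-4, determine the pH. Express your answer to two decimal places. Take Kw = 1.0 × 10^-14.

pH = 12.28

CH3NH2 + H2O ⇌ CH3NH3+ + OH-
Kb = [OH-]²/(0.75 − [OH-]) = 4.9 × 10^-4
Neglecting [OH-] in the denominator: [OH-] = √(4.9 × 10^-4 × 0.75) = 1.92 × 10^-2 M
([OH-]/C₀ = 2.6% < 5%, so the approximation holds.)
pOH = −log(1.92 × 10^-2) = 1.72; pH = 14.00 − 1.72 = 12.28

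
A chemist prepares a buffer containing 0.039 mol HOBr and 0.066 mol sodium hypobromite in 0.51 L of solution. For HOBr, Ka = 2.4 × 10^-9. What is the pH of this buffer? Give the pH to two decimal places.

pKa = −log(2.4 × 10^-9) = 8.620
Henderson–Hasselbalch: pH = pKa + log([OBr-]/[HOBr]) = 8.620 + log(0.066/0.039)
pH = 8.620 + (+0.228) = 8.85

pH = 8.85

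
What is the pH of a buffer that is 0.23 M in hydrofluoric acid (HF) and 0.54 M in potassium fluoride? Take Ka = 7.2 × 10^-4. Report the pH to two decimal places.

pH = 3.51

pKa = −log(7.2 × 10^-4) = 3.143
Henderson–Hasselbalch: pH = pKa + log([F-]/[HF]) = 3.143 + log(0.54/0.23)
pH = 3.143 + (+0.371) = 3.51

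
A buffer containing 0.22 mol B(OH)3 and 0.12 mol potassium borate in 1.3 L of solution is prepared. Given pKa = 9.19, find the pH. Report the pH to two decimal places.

Using pH = pKa + log([base]/[acid]) with [base]/[acid] = 0.12/0.22:
pH = 9.19 + (-0.263) = 8.93

pH = 8.93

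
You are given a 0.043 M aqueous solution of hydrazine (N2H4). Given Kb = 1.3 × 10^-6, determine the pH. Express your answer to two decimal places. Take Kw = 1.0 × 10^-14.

N2H4 + H2O ⇌ N2H5+ + OH-
Kb = [OH-]²/(0.043 − [OH-]) = 1.3 × 10^-6
Assume [OH-] ≪ 0.043: [OH-] ≈ √(1.3 × 10^-6 × 0.043) = 2.36 × 10^-4 M
pOH = 3.63, so pH = 14.00 − pOH = 10.37

pH = 10.37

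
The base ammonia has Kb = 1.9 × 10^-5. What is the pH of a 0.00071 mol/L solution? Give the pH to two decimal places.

NH3 + H2O ⇌ NH4+ + OH-
Let x = [OH-] at equilibrium. Kb = x²/(0.00071 − x).
Here C₀/Kb ≈ 37.4, so the small-x approximation fails. Use the quadratic:
x = [−1.9e-05 + √(1.9e-05² + 5.4e-08)]/2 = 1.07 × 10^-4 M
pOH = −log(1.07 × 10^-4) = 3.97; pH = 14.00 − 3.97 = 10.03

pH = 10.03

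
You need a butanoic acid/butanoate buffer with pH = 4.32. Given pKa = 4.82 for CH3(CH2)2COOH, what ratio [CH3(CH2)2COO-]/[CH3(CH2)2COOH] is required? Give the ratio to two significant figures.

pH = pKa + log(r) ⇒ log(r) = 4.32 − 4.82 = -0.50
r = [CH3(CH2)2COO-]/[CH3(CH2)2COOH] = 10^(-0.50) = 0.316

ratio = 0.32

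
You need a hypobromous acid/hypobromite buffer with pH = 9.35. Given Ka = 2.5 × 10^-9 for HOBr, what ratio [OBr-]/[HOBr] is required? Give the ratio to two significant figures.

ratio = 5.6

pKa = -log(2.5 × 10^-9) = 8.602
pH = pKa + log(r) ⇒ log(r) = 9.35 − 8.602 = +0.748
r = [OBr-]/[HOBr] = 10^(+0.748) = 5.6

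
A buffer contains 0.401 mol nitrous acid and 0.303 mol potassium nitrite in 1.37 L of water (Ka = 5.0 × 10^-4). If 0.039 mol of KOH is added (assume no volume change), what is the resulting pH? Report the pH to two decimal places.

pH = 3.28

After neutralization: n(HNO2) = 0.362 mol, n(NO2-) = 0.342 mol.
pKa = −log(5.0 × 10^-4) = 3.301
Henderson–Hasselbalch with mole ratio 0.342/0.362: pH = 3.301 + (-0.025)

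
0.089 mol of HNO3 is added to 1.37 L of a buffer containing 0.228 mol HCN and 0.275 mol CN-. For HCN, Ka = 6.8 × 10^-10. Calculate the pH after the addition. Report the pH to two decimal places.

pH = 8.94

After neutralization: n(HCN) = 0.317 mol, n(CN-) = 0.186 mol.
pKa = −log(6.8 × 10^-10) = 9.167
Henderson–Hasselbalch with mole ratio 0.186/0.317: pH = 9.167 + (-0.232)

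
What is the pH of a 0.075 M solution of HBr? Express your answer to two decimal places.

HBr is a strong acid and dissociates completely, so [H+] = 0.075 M.
pH = -log(0.075) = 1.12

pH = 1.12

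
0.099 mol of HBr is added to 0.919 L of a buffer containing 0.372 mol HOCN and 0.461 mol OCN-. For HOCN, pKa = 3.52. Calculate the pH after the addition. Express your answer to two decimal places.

After neutralization: n(HOCN) = 0.471 mol, n(OCN-) = 0.362 mol.
Henderson–Hasselbalch with mole ratio 0.362/0.471: pH = 3.52 + (-0.114)

pH = 3.41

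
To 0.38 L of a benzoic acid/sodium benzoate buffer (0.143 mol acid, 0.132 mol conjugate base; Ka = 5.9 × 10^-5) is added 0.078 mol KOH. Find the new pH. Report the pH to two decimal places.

pH = 4.74

After neutralization: n(C6H5COOH) = 0.065 mol, n(C6H5COO-) = 0.21 mol.
pKa = −log(5.9 × 10^-5) = 4.229
Henderson–Hasselbalch with mole ratio 0.21/0.065: pH = 4.229 + (+0.509)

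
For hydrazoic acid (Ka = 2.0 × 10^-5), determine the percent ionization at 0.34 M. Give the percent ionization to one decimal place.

HN3 ⇌ N3- + H+; let x = [H+] at equilibrium.
x ≈ √(Ka·C₀) = √(2.0 × 10^-5 × 0.34) = 2.61 × 10^-3 M
% ionization = x/C₀ × 100% = 2.61 × 10^-3/0.34 × 100% = 0.8%

0.8%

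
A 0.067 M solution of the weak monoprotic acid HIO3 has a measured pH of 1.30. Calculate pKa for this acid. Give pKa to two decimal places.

pKa = 0.83

[H+] = 10^(-1.30) = 5.01 × 10^-2 M
At equilibrium [HA] = 0.067 − 5.01 × 10^-2 = 1.69 × 10^-2 M
Ka = [H+][A-]/[HA] = (5.01 × 10^-2)² / 1.69 × 10^-2 = 1.49 × 10^-1
pKa = -log(1.49 × 10^-1) = 0.83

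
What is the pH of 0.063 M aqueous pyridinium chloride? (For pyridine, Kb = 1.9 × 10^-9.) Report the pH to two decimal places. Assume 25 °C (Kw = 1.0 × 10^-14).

C5H5NH+ is the conjugate acid of the weak base C5H5N.
Ka = Kw/Kb = 1.0×10^-14 / 1.9 × 10^-9 = 5.26 × 10^-6
From the ICE table, Ka = x²/(0.063 − x) = 5.26 × 10^-6.
Assume x ≪ 0.063: x ≈ √(5.26 × 10^-6 × 0.063) = 5.76 × 10^-4 M
(x/C₀ = 0.91% < 5%, so the approximation holds.)
pH = −log(5.76 × 10^-4) = 3.24

pH = 3.24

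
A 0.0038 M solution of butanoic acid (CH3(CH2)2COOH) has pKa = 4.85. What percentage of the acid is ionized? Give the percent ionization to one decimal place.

CH3(CH2)2COOH ⇌ CH3(CH2)2COO- + H+; let x = [H+] at equilibrium.
Ka = 10^(−4.85) = 1.41 × 10^-5
Solve x² + 1.41e-05x − 5.36e-08 = 0 → x = 2.25 × 10^-4 M
Fraction ionized = 2.25 × 10^-4 / 0.0038 = 0.0592 → 5.9%

5.9%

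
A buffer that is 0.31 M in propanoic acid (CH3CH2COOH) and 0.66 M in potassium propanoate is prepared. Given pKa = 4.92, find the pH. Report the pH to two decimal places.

pH = pKa + log([A⁻]/[HA]) = 4.92 + log(0.66/0.31)
pH = 4.92 + (+0.328) = 5.25

pH = 5.25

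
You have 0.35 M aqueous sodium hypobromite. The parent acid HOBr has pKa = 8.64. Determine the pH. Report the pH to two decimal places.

OBr- is the conjugate base of the weak acid HOBr.
Ka = 10^(−8.64) = 2.29 × 10^-9
Kb = Kw/Ka = 1.0×10^-14 / 2.29 × 10^-9 = 4.37 × 10^-6
From the ICE table, Kb = x²/(0.35 − x) = 4.37 × 10^-6.
Neglecting x in the denominator: x = √(4.37 × 10^-6 × 0.35) = 1.24 × 10^-3 M
(x/C₀ = 0.35% < 5%, so the approximation holds.)
pOH = 2.91, so pH = 14.00 − pOH = 11.09

pH = 11.09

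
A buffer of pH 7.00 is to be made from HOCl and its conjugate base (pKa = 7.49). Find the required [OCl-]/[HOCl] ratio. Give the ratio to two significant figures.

pH = pKa + log(r) ⇒ log(r) = 7.00 − 7.49 = -0.49
r = [OCl-]/[HOCl] = 10^(-0.49) = 0.324

ratio = 0.32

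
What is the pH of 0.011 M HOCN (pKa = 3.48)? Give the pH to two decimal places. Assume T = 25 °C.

HOCN ⇌ OCN- + H+
Ka = 10^(−3.48) = 3.31 × 10^-4
From the ICE table, Ka = x²/(0.011 − x) = 3.31 × 10^-4.
Here C₀/Ka ≈ 33.2, so the small-x approximation fails. Use the quadratic:
x = (−Ka + √(Ka² + 4·Ka·C₀))/2 = 1.75 × 10^-3 M
pH = −log[H+] = −log(1.75 × 10^-3) = 2.76

pH = 2.76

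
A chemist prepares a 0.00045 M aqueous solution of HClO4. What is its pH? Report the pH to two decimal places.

HClO4 is a strong acid and dissociates completely, so [H+] = 0.00045 M.
pH = -log(0.00045) = 3.35

pH = 3.35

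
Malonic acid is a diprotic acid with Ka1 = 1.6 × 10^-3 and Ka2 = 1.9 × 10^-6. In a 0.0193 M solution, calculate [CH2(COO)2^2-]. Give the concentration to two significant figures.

First ionization gives [H+] ≈ [CH2(COOH)COO-] = 4.81 × 10^-3 M.
Second step: Ka2 = [H+][CH2(COO)2^2-]/[CH2(COOH)COO-] ≈ [CH2(COO)2^2-] (since [H+] ≈ [CH2(COOH)COO-]).
So [CH2(COO)2^2-] ≈ Ka2.

1.9 × 10^-6 M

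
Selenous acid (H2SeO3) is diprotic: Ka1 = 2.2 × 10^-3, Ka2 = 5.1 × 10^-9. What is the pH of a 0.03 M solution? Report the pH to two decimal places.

Ka1 ≫ Ka2, so treat the first dissociation as the only significant source of H+.
Ka1 = x²/(0.03 − x) = 2.2 × 10^-3
Solving the quadratic: x = (−Ka1 + √(Ka1² + 4·Ka1·C₀))/2 = 7.10 × 10^-3 M
pH = −log(7.10 × 10^-3) = 2.15

pH = 2.15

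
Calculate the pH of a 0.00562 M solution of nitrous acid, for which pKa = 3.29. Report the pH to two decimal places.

pH = 2.84

HNO2 ⇌ NO2- + H+
Ka = 10^(−3.29) = 5.13 × 10^-4
From the ICE table, Ka = x²/(0.00562 − x) = 5.13 × 10^-4.
x is not negligible relative to C₀; solve x² + 0.000513·x − 2.88e-06 = 0.
x = [−0.000513 + √(0.000513² + 1.15e-05)]/2 = 1.46 × 10^-3 M
pH = −log(1.46 × 10^-3) = 2.84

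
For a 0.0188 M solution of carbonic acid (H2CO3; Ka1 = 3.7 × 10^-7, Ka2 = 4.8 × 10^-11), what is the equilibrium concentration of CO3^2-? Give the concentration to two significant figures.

First ionization gives [H+] ≈ [HCO3-] = 8.34 × 10^-5 M.
Second step: Ka2 = [H+][CO3^2-]/[HCO3-] ≈ [CO3^2-] (since [H+] ≈ [HCO3-]).
So [CO3^2-] ≈ Ka2.

4.8 × 10^-11 M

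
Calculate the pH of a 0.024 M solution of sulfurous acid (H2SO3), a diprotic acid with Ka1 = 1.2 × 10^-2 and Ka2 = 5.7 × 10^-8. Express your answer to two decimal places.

Since Ka1 ≫ Ka2, the first ionization dominates [H+].
Ka1 = x²/(0.024 − x) = 1.2 × 10^-2
Solving the quadratic: x = (−Ka1 + √(Ka1² + 4·Ka1·C₀))/2 = 1.20 × 10^-2 M
pH = −log(1.20 × 10^-2) = 1.92

pH = 1.92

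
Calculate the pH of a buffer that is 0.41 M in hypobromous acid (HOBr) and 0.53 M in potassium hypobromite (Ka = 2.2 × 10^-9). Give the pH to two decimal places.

pH = 8.77

pKa = −log(2.2 × 10^-9) = 8.658
Henderson–Hasselbalch: pH = pKa + log([OBr-]/[HOBr]) = 8.658 + log(0.53/0.41)
pH = 8.658 + (+0.111) = 8.77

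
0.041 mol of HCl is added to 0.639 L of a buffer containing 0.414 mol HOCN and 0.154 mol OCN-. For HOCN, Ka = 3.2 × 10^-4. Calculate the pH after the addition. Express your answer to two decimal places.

Added H+ converts OCN- to HOCN: HOCN → 0.455 mol, OCN- → 0.113 mol.
pKa = −log(3.2 × 10^-4) = 3.495
pH = pKa + log(n_OCN-/n_HOCN) = 3.495 + log(0.113/0.455) = 3.495 + (-0.605)

pH = 2.89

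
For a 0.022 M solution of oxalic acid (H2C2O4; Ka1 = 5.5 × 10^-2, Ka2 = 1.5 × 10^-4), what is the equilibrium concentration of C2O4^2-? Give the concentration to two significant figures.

1.5 × 10^-4 M

First ionization gives [H+] ≈ [HC2O4-] = 1.68 × 10^-2 M.
Second step: Ka2 = [H+][C2O4^2-]/[HC2O4-] ≈ [C2O4^2-] (since [H+] ≈ [HC2O4-]).
So [C2O4^2-] ≈ Ka2.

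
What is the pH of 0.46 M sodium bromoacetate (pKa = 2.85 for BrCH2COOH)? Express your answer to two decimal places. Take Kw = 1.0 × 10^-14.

BrCH2COO- is the conjugate base of the weak acid BrCH2COOH.
Ka = 10^(−2.85) = 1.41 × 10^-3
Kb = Kw/Ka = 1.0×10^-14 / 1.41 × 10^-3 = 7.09 × 10^-12
From the ICE table, Kb = x²/(0.46 − x) = 7.09 × 10^-12.
Assume x ≪ 0.46: x ≈ √(7.09 × 10^-12 × 0.46) = 1.81 × 10^-6 M
pOH = −log(1.81 × 10^-6) = 5.74; pH = 14.00 − 5.74 = 8.26

pH = 8.26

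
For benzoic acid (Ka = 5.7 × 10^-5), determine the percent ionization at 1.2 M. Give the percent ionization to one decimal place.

C6H5COOH ⇌ C6H5COO- + H+; let x = [H+] at equilibrium.
x ≈ √(Ka·C₀) = √(5.7 × 10^-5 × 1.2) = 8.27 × 10^-3 M
% ionization = x/C₀ × 100% = 8.27 × 10^-3/1.2 × 100% = 0.7%

0.7%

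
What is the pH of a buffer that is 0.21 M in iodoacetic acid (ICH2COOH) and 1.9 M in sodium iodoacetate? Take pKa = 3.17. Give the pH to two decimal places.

pH = 4.13

Henderson–Hasselbalch: pH = pKa + log([ICH2COO-]/[ICH2COOH]) = 3.17 + log(1.9/0.21)
pH = 3.17 + (+0.957) = 4.13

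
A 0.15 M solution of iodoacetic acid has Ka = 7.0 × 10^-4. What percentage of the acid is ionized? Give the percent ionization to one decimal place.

6.6%

ICH2COOH ⇌ ICH2COO- + H+; let x = [H+] at equilibrium.
Solve x² + 0.0007x − 0.000105 = 0 → x = 9.90 × 10^-3 M
Fraction ionized = 9.90 × 10^-3 / 0.15 = 0.0660 → 6.6%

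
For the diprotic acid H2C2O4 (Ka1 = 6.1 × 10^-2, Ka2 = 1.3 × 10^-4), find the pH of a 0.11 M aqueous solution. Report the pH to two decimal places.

Ka1 ≫ Ka2, so treat the first dissociation as the only significant source of H+.
Ka1 = x²/(0.11 − x) = 6.1 × 10^-2
Solving the quadratic: x = (−Ka1 + √(Ka1² + 4·Ka1·C₀))/2 = 5.69 × 10^-2 M
pH = −log(5.69 × 10^-2) = 1.24

pH = 1.24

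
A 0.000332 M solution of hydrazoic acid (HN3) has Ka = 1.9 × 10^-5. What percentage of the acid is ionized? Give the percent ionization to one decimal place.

HN3 ⇌ N3- + H+; let x = [H+] at equilibrium.
Ka = x²/(C₀ − x); solving the quadratic gives x = 7.05 × 10^-5 M.
Fraction ionized = 7.05 × 10^-5 / 0.000332 = 0.2123 → 21.2%

21.2%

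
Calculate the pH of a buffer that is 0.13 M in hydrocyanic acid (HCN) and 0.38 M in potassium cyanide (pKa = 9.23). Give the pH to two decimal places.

pH = 9.70

Henderson–Hasselbalch: pH = pKa + log([CN-]/[HCN]) = 9.23 + log(0.38/0.13)
pH = 9.23 + (+0.466) = 9.70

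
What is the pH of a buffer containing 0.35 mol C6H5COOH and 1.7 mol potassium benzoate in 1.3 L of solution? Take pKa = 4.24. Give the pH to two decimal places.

pH = 4.93

Henderson–Hasselbalch: pH = pKa + log([C6H5COO-]/[C6H5COOH]) = 4.24 + log(1.7/0.35)
pH = 4.24 + (+0.686) = 4.93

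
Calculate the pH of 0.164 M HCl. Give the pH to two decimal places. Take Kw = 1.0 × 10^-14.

pH = 0.79

HCl is a strong acid and dissociates completely, so [H+] = 0.164 M.
pH = -log(0.164) = 0.79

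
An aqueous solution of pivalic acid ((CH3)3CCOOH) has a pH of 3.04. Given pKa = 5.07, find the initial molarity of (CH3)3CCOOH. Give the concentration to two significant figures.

[H+] = 10^(-3.04) = 9.12 × 10^-4 M = x
Ka = 10^(−5.07) = 8.51 × 10^-6
Ka = x²/(C₀ − x) ⇒ C₀ = x + x²/Ka
C₀ = 9.12 × 10^-4 + (9.12 × 10^-4)²/(8.51 × 10^-6) = 9.86 × 10^-2 M

C₀ = 9.9 × 10^-2 M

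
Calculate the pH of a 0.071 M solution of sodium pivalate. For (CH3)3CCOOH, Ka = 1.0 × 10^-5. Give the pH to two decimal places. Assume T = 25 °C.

pH = 8.93

(CH3)3CCOO- is the conjugate base of the weak acid (CH3)3CCOOH.
Kb = Kw/Ka = 1.0×10^-14 / 1.0 × 10^-5 = 1.00 × 10^-9
Kb = [OH-]²/(0.071 − [OH-]) = 1.00 × 10^-9
Assume [OH-] ≪ 0.071: [OH-] ≈ √(1.00 × 10^-9 × 0.071) = 8.43 × 10^-6 M
pOH = −log(8.43 × 10^-6) = 5.07; pH = 14.00 − 5.07 = 8.93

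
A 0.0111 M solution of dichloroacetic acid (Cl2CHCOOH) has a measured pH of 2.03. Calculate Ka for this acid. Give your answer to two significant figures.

[H+] = 10^(-2.03) = 9.33 × 10^-3 M
At equilibrium [HA] = 0.0111 − 9.33 × 10^-3 = 1.77 × 10^-3 M
Ka = [H+][A-]/[HA] = (9.33 × 10^-3)² / 1.77 × 10^-3 = 4.9 × 10^-2

Ka = 4.9 × 10^-2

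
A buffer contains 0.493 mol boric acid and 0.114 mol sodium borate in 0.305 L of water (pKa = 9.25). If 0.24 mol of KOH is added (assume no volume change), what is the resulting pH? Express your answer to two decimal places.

pH = 9.40

OH- converts B(OH)3 to B(OH)4-: B(OH)3 → 0.253 mol, B(OH)4- → 0.354 mol.
pH = pKa + log(n_B(OH)4-/n_B(OH)3) = 9.25 + log(0.354/0.253) = 9.25 + (+0.146)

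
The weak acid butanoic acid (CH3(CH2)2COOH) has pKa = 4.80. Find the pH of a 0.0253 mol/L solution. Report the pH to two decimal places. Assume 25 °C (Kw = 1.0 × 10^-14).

pH = 3.20

CH3(CH2)2COOH ⇌ CH3(CH2)2COO- + H+
Ka = 10^(−4.80) = 1.58 × 10^-5
From the ICE table, Ka = [H+]²/(0.0253 − [H+]) = 1.58 × 10^-5.
Neglecting [H+] in the denominator: [H+] = √(1.58 × 10^-5 × 0.0253) = 6.32 × 10^-4 M
Check: 2.5% ionized — well under 5%, approximation valid.
pH = −log[H+] = −log(6.32 × 10^-4) = 3.20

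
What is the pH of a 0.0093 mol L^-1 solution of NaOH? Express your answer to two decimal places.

pH = 11.97

NaOH is a strong base; [OH-] = 0.0093 M.
pOH = -log(0.0093) = 2.03
pH = 14.00 - 2.03 = 11.97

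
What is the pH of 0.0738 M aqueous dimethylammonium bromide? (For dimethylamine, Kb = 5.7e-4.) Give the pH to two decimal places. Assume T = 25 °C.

(CH3)2NH2+ is the conjugate acid of the weak base (CH3)2NH.
Ka = Kw/Kb = 1.0×10^-14 / 5.7 × 10^-4 = 1.75 × 10^-11
From the ICE table, Ka = x²/(0.0738 − x) = 1.75 × 10^-11.
Assume x ≪ 0.0738: x ≈ √(1.75 × 10^-11 × 0.0738) = 1.14 × 10^-6 M
(x/C₀ = 0.0015% < 5%, so the approximation holds.)
pH = −log[H+] = −log(1.14 × 10^-6) = 5.94

pH = 5.94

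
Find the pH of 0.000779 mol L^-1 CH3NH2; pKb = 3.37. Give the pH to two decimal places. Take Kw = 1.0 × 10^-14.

CH3NH2 + H2O ⇌ CH3NH3+ + OH-
Kb = 10^(−3.37) = 4.27 × 10^-4
From the ICE table, Kb = x²/(0.000779 − x) = 4.27 × 10^-4.
Here C₀/Kb ≈ 1.82, so the small-x approximation fails. Use the quadratic:
x = (−Kb + √(Kb² + 4·Kb·C₀))/2 = 4.01 × 10^-4 M
pOH = −log(4.01 × 10^-4) = 3.40; pH = 14.00 − 3.40 = 10.60

pH = 10.60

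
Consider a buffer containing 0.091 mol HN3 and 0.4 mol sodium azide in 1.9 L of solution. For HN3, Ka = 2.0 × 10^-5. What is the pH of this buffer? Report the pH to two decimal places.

pKa = −log(2.0 × 10^-5) = 4.699
Henderson–Hasselbalch: pH = pKa + log([N3-]/[HN3]) = 4.699 + log(0.4/0.091)
pH = 4.699 + (+0.643) = 5.34

pH = 5.34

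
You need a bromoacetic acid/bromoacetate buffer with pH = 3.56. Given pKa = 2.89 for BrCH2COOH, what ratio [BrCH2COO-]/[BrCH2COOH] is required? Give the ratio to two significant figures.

ratio = 4.7

pH = pKa + log(r) ⇒ log(r) = 3.56 − 2.89 = +0.67
r = [BrCH2COO-]/[BrCH2COOH] = 10^(+0.67) = 4.68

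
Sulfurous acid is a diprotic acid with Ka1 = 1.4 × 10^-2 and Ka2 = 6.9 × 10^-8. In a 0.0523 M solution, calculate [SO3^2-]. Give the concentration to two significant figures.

6.9 × 10^-8 M

First ionization gives [H+] ≈ [HSO3-] = 2.09 × 10^-2 M.
Second step: Ka2 = [H+][SO3^2-]/[HSO3-] ≈ [SO3^2-] (since [H+] ≈ [HSO3-]).
So [SO3^2-] ≈ Ka2.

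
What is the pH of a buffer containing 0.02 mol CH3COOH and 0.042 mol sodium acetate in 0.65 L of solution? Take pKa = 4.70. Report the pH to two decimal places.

Henderson–Hasselbalch: pH = pKa + log([CH3COO-]/[CH3COOH]) = 4.70 + log(0.042/0.02)
pH = 4.70 + (+0.322) = 5.02

pH = 5.02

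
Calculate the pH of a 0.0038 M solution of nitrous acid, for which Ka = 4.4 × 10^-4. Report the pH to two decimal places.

HNO2 ⇌ NO2- + H+
From the ICE table, Ka = [H+]²/(0.0038 − [H+]) = 4.4 × 10^-4.
Here C₀/Ka ≈ 8.64, so the small-[H+] approximation fails. Use the quadratic:
[H+] = (−Ka + √(Ka² + 4·Ka·C₀))/2 = 1.09 × 10^-3 M
pH = −log(1.09 × 10^-3) = 2.96

pH = 2.96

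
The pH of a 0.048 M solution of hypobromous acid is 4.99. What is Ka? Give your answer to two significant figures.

[H+] = 10^(-4.99) = 1.02 × 10^-5 M
At equilibrium [HA] = 0.048 − 1.02 × 10^-5 = 4.80 × 10^-2 M
Ka = [H+][A-]/[HA] = (1.02 × 10^-5)² / 4.80 × 10^-2 = 2.2 × 10^-9

Ka = 2.2 × 10^-9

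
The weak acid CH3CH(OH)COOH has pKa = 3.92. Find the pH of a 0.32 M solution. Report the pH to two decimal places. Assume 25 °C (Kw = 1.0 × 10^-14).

CH3CH(OH)COOH ⇌ CH3CH(OH)COO- + H+
Ka = 10^(−3.92) = 1.20 × 10^-4
Ka = x²/(0.32 − x) = 1.20 × 10^-4
Neglecting x in the denominator: x = √(1.20 × 10^-4 × 0.32) = 6.20 × 10^-3 M
pH = −log[H+] = −log(6.20 × 10^-3) = 2.21

pH = 2.21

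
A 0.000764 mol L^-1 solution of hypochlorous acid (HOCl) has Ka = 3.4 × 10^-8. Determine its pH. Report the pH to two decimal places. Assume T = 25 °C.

HOCl ⇌ OCl- + H+
Let x = [H+] at equilibrium. Ka = x²/(0.000764 − x).
Since Ka ≪ C₀, x ≈ √(Ka·C₀) = 5.10 × 10^-6 M.
Check: 0.67% ionized — well under 5%, approximation valid.
pH = −log(5.10 × 10^-6) = 5.29

pH = 5.29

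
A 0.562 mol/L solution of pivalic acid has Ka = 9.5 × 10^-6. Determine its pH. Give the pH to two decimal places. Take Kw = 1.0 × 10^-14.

(CH3)3CCOOH ⇌ (CH3)3CCOO- + H+
Let x = [H+] at equilibrium. Ka = x²/(0.562 − x).
Neglecting x in the denominator: x = √(9.5 × 10^-6 × 0.562) = 2.31 × 10^-3 M
pH = −log(2.31 × 10^-3) = 2.64

pH = 2.64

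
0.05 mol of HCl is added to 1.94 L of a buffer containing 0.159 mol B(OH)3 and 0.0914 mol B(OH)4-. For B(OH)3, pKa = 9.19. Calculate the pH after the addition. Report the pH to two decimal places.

pH = 8.49

Added H+ converts B(OH)4- to B(OH)3: B(OH)3 → 0.209 mol, B(OH)4- → 0.0414 mol.
pH = pKa + log([A⁻]/[HA]) = 9.19 + log(0.0414/0.209) = 9.19 -0.703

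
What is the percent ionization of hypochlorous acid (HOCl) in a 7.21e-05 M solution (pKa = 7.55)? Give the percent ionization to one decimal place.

2.0%

HOCl ⇌ OCl- + H+; let x = [H+] at equilibrium.
Ka = 10^(−7.55) = 2.82 × 10^-8
x ≈ √(Ka·C₀) = √(2.82 × 10^-8 × 7.21e-05) = 1.43 × 10^-6 M
Fraction ionized = 1.43 × 10^-6 / 7.21e-05 = 0.0198 → 2.0%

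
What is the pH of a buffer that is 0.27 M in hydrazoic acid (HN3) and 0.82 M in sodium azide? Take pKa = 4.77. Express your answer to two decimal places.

pH = 5.25

pH = pKa + log([A⁻]/[HA]) = 4.77 + log(0.82/0.27)
pH = 4.77 + (+0.482) = 5.25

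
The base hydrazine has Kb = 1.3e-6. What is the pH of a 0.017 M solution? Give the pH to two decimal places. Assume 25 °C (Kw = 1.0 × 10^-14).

pH = 10.17

N2H4 + H2O ⇌ N2H5+ + OH-
Let x = [OH-] at equilibrium. Kb = x²/(0.017 − x).
Since Kb ≪ C₀, x ≈ √(Kb·C₀) = 1.49 × 10^-4 M.
(x/C₀ = 0.87% < 5%, so the approximation holds.)
pOH = 3.83, so pH = 14.00 − pOH = 10.17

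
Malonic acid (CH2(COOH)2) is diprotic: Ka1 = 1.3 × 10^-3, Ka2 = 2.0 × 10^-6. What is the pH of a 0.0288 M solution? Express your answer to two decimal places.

pH = 2.26

Ka1 ≫ Ka2, so treat the first dissociation as the only significant source of H+.
Ka1 = x²/(0.0288 − x) = 1.3 × 10^-3
Solving the quadratic: x = (−Ka1 + √(Ka1² + 4·Ka1·C₀))/2 = 5.50 × 10^-3 M
pH = −log(5.50 × 10^-3) = 2.26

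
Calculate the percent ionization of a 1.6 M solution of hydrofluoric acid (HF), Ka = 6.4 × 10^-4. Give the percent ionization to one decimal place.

2.0%

HF ⇌ F- + H+; let x = [H+] at equilibrium.
x ≈ √(Ka·C₀) = √(6.4 × 10^-4 × 1.6) = 3.20 × 10^-2 M
% ionization = x/C₀ × 100% = 3.20 × 10^-2/1.6 × 100% = 2.0%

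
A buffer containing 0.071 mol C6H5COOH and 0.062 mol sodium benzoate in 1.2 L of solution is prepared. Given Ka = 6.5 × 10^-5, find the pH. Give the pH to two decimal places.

pKa = −log(6.5 × 10^-5) = 4.187
Henderson–Hasselbalch: pH = pKa + log([C6H5COO-]/[C6H5COOH]) = 4.187 + log(0.062/0.071)
pH = 4.187 + (-0.059) = 4.13

pH = 4.13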